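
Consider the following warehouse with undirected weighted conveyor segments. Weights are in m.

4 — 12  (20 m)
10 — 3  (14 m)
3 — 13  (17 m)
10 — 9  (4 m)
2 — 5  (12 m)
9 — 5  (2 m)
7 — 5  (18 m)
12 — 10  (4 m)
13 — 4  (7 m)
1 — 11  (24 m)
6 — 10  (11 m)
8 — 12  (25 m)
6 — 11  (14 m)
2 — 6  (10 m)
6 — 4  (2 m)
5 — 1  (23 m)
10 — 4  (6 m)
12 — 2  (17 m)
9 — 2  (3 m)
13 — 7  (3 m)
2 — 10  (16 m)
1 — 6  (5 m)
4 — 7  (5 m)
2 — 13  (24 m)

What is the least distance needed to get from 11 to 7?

Shortest distances from 11:
11: 0
6: 14  (via 11)
4: 16  (via 6)
1: 19  (via 6)
7: 21  (via 4)
Shortest route: 11 → 6 → 4 → 7 = 21 m.

21 m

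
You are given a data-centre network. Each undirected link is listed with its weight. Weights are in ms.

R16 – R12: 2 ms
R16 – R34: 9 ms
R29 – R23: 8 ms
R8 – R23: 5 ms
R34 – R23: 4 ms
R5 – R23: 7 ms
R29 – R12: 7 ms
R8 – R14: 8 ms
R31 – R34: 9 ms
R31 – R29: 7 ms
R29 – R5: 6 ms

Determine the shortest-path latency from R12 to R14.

28 ms

Running Dijkstra from R12:
R12: 0
R16: 2  (via R12)
R29: 7  (via R12)
R34: 11  (via R16)
R5: 13  (via R29)
R31: 14  (via R29)
R23: 15  (via R29)
R8: 20  (via R23)
R14: 28  (via R8)
Shortest route: R12 → R29 → R23 → R8 → R14 = 28 ms.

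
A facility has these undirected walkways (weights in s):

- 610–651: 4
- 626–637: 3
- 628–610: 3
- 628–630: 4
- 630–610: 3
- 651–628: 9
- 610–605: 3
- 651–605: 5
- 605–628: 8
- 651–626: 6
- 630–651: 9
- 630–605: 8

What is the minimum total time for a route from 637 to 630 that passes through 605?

Shortest 637→605: 637 → 626 → 651 → 605 = 14
Shortest 605→630: 605 → 610 → 630 = 6
Total via 605: 14 + 6 = 20 s.

20 s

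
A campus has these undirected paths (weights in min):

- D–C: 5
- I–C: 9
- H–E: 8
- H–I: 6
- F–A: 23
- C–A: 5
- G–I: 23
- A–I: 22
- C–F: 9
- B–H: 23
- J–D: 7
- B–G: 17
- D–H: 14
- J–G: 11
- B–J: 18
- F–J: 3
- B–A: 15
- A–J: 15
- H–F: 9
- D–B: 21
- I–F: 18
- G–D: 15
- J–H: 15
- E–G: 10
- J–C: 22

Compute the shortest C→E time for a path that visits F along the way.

26 min

Best C to F: C → F costing 9
Best F to E: F → H → E costing 17
Total via F: 9 + 17 = 26 min.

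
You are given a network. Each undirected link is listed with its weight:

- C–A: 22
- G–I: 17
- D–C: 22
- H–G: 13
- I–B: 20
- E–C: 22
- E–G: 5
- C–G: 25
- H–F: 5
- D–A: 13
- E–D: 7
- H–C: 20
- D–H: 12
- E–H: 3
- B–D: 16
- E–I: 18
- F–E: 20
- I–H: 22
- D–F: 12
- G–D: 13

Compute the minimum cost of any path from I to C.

Candidate routes:
I - E - H - C: 18+3+20 = 41
I - H - C: 22+20 = 42
I - E - C: 18+22 = 40
I - G - C: 17+25 = 42
The minimum is 40 via I - E - C.

40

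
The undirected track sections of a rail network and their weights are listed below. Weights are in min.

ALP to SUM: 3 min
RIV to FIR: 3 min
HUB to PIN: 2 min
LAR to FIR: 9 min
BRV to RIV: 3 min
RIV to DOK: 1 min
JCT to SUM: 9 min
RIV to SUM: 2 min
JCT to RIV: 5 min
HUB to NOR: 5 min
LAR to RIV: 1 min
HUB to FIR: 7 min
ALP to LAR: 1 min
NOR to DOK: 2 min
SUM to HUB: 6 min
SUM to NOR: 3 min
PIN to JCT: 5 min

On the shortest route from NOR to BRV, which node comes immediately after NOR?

Enumerating some paths:
NOR → SUM → RIV → BRV: 3+2+3 = 8
NOR → DOK → RIV → BRV: 2+1+3 = 6
The minimum is 6 min via NOR → DOK → RIV → BRV.
So from NOR the first move is to DOK.

DOK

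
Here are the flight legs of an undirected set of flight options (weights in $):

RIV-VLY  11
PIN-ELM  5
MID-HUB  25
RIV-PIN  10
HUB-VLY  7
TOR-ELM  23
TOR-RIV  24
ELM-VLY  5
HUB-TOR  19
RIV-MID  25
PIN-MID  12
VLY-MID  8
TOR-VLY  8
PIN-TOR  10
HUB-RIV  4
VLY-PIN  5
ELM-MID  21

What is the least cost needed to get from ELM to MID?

$13

Shortest distances from ELM:
ELM: 0
VLY: 5  (via ELM)
PIN: 5  (via ELM)
HUB: 12  (via VLY)
MID: 13  (via VLY)
Shortest route: ELM → VLY → MID = $13.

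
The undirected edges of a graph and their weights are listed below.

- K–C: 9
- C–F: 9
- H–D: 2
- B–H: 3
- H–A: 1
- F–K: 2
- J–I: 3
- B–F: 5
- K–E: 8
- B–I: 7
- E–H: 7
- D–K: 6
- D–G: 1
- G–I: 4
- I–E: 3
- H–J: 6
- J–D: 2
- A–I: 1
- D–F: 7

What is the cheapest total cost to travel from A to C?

18

Running Dijkstra from A:
A: 0
H: 1  (via A)
I: 1  (via A)
D: 3  (via H)
B: 4  (via H)
E: 4  (via I)
G: 4  (via D)
J: 4  (via I)
F: 9  (via B)
K: 9  (via D)
C: 18  (via F)
Shortest route: A–H–B–F–C = 18.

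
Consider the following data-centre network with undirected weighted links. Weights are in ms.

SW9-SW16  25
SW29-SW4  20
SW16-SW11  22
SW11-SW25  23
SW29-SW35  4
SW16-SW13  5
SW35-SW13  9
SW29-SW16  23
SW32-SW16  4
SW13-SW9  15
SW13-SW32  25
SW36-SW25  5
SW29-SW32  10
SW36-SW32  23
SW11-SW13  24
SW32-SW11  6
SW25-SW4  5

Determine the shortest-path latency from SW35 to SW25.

Enumerating some paths:
SW35 - SW29 - SW32 - SW36 - SW25: 4+10+23+5 = 42
SW35 - SW13 - SW16 - SW32 - SW36 - SW25: 9+5+4+23+5 = 46
SW35 - SW29 - SW4 - SW25: 4+20+5 = 29
SW35 - SW29 - SW32 - SW11 - SW25: 4+10+6+23 = 43
The minimum is 29 ms via SW35 - SW29 - SW4 - SW25.

29 ms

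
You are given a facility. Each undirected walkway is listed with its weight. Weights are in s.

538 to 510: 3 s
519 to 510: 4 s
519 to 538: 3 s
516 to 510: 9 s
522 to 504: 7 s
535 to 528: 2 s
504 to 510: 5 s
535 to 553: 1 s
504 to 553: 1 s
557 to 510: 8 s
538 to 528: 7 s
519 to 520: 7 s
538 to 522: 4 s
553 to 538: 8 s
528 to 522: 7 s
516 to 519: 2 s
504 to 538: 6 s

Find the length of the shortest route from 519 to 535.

Running Dijkstra from 519:
519: 0
516: 2  (via 519)
538: 3  (via 519)
510: 4  (via 519)
522: 7  (via 538)
520: 7  (via 519)
504: 9  (via 538)
553: 10  (via 504)
528: 10  (via 538)
535: 11  (via 553)
Shortest route: 519–538–504–553–535 = 11 s.

11 s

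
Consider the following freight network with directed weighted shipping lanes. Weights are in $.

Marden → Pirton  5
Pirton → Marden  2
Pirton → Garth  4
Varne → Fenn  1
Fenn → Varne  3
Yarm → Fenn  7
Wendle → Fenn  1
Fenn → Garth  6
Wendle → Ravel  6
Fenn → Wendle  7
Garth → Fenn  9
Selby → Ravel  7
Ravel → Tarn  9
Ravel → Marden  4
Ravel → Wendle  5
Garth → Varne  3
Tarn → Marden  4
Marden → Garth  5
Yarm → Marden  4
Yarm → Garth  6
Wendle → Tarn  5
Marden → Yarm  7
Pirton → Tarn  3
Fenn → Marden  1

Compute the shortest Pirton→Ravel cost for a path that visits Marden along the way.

$24

Shortest Pirton→Marden: Pirton–Marden = 2
Shortest Marden→Ravel: Marden–Garth–Varne–Fenn–Wendle–Ravel = 22
Total via Marden: 2 + 22 = $24.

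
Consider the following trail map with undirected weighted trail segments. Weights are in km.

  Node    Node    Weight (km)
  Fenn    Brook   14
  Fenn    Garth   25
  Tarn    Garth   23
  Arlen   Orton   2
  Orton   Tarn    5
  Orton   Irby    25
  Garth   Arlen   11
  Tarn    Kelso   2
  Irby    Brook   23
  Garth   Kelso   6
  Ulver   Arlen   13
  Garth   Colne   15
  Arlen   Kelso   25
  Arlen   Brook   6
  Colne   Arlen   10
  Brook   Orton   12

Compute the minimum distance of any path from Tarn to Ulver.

20 km

Candidate routes:
Tarn–Orton–Arlen–Ulver: 5+2+13 = 20
Tarn–Orton–Brook–Arlen–Ulver: 5+12+6+13 = 36
Tarn–Kelso–Garth–Arlen–Ulver: 2+6+11+13 = 32
Tarn–Kelso–Arlen–Ulver: 2+25+13 = 40
Cheapest is Tarn–Orton–Arlen–Ulver at 20 km.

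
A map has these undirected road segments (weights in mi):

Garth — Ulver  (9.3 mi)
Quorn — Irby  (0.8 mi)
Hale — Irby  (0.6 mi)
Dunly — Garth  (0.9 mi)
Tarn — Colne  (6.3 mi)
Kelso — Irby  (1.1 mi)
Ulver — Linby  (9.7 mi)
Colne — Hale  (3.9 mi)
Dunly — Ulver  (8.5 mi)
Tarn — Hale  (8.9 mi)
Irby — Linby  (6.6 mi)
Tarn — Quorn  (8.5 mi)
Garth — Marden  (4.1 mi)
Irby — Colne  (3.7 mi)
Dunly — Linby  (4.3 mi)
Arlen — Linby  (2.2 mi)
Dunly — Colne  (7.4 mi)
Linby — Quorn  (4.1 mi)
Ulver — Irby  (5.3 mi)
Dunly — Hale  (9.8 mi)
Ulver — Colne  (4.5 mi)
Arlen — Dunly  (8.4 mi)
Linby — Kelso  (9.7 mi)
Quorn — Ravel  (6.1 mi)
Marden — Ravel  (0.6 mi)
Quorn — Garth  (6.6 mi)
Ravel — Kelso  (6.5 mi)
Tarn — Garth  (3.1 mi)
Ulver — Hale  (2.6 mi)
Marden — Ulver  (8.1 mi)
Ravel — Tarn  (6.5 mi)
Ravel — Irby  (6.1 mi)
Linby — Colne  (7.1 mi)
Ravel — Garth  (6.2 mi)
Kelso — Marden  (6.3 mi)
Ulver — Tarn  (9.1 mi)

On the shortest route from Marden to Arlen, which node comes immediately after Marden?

Garth

Compare a few routes:
Marden - Ravel - Quorn - Linby - Arlen: 0.6+6.1+4.1+2.2 = 13
Marden - Garth - Dunly - Linby - Arlen: 4.1+0.9+4.3+2.2 = 11.5
Cheapest is Marden - Garth - Dunly - Linby - Arlen at 11.5 mi.
So from Marden the first move is to Garth.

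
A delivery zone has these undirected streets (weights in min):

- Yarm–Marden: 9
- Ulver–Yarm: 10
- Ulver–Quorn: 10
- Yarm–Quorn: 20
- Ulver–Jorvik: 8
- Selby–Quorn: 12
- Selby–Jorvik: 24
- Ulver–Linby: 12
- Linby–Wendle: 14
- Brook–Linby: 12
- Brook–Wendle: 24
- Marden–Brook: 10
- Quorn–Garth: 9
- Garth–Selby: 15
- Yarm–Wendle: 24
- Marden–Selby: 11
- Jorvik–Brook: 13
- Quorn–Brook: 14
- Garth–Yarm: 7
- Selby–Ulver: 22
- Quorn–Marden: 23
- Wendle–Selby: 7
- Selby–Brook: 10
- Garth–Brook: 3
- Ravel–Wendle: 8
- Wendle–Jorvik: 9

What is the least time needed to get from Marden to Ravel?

26 min

Running Dijkstra from Marden:
Marden: 0
Yarm: 9  (via Marden)
Brook: 10  (via Marden)
Selby: 11  (via Marden)
Garth: 13  (via Brook)
Wendle: 18  (via Selby)
Ulver: 19  (via Yarm)
Linby: 22  (via Brook)
Quorn: 22  (via Garth)
Jorvik: 23  (via Brook)
Ravel: 26  (via Wendle)
Shortest route: Marden → Selby → Wendle → Ravel = 26 min.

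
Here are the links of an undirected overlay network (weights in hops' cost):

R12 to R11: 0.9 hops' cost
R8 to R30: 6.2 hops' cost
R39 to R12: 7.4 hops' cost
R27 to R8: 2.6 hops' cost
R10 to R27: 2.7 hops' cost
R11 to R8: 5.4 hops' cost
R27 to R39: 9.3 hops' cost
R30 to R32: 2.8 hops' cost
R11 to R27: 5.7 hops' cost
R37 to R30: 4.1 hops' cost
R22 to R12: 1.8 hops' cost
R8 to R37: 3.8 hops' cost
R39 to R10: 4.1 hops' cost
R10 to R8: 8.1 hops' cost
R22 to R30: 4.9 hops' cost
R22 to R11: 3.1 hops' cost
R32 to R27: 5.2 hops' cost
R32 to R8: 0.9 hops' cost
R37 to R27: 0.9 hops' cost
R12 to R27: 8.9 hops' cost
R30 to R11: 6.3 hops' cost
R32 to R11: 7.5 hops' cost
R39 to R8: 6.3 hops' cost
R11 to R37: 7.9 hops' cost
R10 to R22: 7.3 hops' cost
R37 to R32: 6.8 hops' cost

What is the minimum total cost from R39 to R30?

Candidate routes:
R39 - R8 - R32 - R30: 6.3+0.9+2.8 = 10
R39 - R10 - R27 - R37 - R30: 4.1+2.7+0.9+4.1 = 11.8
R39 - R8 - R30: 6.3+6.2 = 12.5
The minimum is 10 hops' cost via R39 - R8 - R32 - R30.

10 hops' cost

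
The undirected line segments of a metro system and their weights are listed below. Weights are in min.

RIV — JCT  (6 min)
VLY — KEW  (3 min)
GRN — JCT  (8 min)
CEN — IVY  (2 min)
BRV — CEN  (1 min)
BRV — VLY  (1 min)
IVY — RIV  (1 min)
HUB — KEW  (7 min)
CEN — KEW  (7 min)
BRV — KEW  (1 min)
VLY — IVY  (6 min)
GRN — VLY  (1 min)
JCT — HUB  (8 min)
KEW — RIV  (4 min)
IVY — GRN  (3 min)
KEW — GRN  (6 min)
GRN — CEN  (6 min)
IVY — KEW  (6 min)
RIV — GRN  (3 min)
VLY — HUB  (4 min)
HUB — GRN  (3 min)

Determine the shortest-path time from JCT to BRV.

10 min

Candidate routes:
JCT–RIV–KEW–BRV: 6+4+1 = 11
JCT–RIV–IVY–CEN–BRV: 6+1+2+1 = 10
Cheapest is JCT–RIV–IVY–CEN–BRV at 10 min.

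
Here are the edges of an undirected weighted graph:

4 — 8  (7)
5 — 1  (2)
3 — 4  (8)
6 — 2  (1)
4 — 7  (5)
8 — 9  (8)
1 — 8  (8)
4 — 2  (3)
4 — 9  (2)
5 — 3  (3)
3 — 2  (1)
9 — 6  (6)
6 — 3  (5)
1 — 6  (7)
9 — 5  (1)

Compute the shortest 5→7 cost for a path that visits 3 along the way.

Best 5 to 3: 5–3 costing 3
Shortest 3→7: 3–2–4–7 = 9
Total via 3: 3 + 9 = 12.

12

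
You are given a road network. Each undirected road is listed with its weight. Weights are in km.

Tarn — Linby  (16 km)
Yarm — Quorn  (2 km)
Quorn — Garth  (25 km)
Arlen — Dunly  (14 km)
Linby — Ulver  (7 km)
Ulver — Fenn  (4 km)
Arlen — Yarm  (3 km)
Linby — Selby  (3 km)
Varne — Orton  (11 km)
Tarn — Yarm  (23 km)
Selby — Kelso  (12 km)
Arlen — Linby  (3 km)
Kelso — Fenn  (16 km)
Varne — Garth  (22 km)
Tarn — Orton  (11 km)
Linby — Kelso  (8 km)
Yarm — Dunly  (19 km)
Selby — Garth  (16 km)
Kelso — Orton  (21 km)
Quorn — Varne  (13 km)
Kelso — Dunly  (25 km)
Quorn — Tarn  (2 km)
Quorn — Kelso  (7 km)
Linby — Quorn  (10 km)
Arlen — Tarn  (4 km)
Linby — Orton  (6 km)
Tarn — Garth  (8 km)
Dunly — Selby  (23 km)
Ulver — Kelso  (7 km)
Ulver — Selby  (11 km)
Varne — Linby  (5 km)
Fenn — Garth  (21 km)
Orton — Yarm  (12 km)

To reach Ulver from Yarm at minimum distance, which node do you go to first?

Arlen

Enumerating some paths:
Yarm → Arlen → Linby → Ulver: 3+3+7 = 13
Yarm → Quorn → Kelso → Ulver: 2+7+7 = 16
Yarm → Quorn → Tarn → Arlen → Linby → Ulver: 2+2+4+3+7 = 18
Cheapest is Yarm → Arlen → Linby → Ulver at 13 km.
So from Yarm the first move is to Arlen.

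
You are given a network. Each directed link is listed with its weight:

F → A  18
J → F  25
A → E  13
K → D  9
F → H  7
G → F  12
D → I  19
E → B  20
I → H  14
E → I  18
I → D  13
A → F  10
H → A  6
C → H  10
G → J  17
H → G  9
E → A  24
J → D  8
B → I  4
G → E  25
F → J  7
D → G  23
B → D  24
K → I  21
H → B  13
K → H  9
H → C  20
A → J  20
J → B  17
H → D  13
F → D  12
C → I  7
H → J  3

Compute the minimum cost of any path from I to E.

33

Shortest distances from I:
I: 0
D: 13  (via I)
H: 14  (via I)
J: 17  (via H)
A: 20  (via H)
G: 23  (via H)
B: 27  (via H)
F: 30  (via A)
E: 33  (via A)
Shortest route: I → H → A → E = 33.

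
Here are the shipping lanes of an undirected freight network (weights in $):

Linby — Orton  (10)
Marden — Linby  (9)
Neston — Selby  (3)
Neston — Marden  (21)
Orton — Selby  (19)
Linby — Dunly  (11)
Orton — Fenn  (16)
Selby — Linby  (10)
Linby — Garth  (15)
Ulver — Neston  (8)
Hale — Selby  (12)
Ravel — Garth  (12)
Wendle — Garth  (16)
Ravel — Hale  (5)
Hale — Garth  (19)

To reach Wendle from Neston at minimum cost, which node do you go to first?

Enumerating some paths:
Neston → Selby → Linby → Garth → Wendle: 3+10+15+16 = 44
Neston → Selby → Hale → Ravel → Garth → Wendle: 3+12+5+12+16 = 48
Cheapest is Neston → Selby → Linby → Garth → Wendle at $44.
So from Neston the first move is to Selby.

Selby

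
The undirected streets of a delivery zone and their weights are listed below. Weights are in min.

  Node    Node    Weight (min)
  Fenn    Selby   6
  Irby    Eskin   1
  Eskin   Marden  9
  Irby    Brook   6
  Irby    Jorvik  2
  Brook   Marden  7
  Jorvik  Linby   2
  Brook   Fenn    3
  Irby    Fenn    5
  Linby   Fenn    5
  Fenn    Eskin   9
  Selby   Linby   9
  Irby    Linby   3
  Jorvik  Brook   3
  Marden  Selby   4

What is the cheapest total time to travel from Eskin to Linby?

4 min

Shortest distances from Eskin:
Eskin: 0
Irby: 1  (via Eskin)
Jorvik: 3  (via Irby)
Linby: 4  (via Irby)
Shortest route: Eskin–Irby–Linby = 4 min.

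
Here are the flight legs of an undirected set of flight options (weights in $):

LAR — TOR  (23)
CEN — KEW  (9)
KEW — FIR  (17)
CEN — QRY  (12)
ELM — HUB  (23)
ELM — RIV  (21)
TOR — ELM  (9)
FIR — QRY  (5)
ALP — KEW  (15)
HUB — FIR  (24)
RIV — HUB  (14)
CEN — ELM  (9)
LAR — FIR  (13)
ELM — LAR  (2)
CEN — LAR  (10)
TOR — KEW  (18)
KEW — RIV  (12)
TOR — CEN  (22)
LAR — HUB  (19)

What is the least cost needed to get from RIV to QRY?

Enumerating some paths:
RIV - KEW - FIR - QRY: 12+17+5 = 34
RIV - KEW - CEN - QRY: 12+9+12 = 33
RIV - ELM - LAR - FIR - QRY: 21+2+13+5 = 41
The minimum is $33 via RIV - KEW - CEN - QRY.

$33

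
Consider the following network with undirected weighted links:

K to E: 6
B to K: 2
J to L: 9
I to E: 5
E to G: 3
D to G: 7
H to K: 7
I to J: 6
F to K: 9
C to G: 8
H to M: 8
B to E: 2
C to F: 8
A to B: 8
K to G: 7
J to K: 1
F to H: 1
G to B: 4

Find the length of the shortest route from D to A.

19

Shortest distances from D:
D: 0
G: 7  (via D)
E: 10  (via G)
B: 11  (via G)
K: 13  (via B)
J: 14  (via K)
C: 15  (via G)
I: 15  (via E)
A: 19  (via B)
Shortest route: D–G–B–A = 19.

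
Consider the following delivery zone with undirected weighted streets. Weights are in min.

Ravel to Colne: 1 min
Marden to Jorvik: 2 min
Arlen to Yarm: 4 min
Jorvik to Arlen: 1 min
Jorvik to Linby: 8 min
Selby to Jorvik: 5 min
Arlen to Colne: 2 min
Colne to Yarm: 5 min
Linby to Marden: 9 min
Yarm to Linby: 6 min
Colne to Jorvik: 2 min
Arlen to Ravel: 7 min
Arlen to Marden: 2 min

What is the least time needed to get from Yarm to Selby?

10 min

Compare a few routes:
Yarm - Colne - Jorvik - Selby: 5+2+5 = 12
Yarm - Arlen - Jorvik - Selby: 4+1+5 = 10
The minimum is 10 min via Yarm - Arlen - Jorvik - Selby.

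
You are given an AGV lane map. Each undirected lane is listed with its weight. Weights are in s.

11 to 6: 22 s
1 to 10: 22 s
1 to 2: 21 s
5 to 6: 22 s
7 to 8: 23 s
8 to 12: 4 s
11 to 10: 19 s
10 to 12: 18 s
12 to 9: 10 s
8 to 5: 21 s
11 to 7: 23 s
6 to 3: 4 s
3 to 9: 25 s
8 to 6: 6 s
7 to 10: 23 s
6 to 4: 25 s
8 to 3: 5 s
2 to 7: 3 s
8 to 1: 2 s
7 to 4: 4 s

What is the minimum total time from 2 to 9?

Enumerating some paths:
2–1–8–12–9: 21+2+4+10 = 37
2–7–4–6–8–12–9: 3+4+25+6+4+10 = 52
2–7–8–12–9: 3+23+4+10 = 40
The minimum is 37 s via 2–1–8–12–9.

37 s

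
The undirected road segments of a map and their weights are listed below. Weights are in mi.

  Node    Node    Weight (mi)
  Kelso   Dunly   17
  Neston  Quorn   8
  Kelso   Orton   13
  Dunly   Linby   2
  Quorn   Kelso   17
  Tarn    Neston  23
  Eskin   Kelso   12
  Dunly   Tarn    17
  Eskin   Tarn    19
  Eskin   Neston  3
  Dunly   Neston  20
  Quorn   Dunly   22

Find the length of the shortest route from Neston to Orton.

Enumerating some paths:
Neston - Eskin - Kelso - Orton: 3+12+13 = 28
Neston - Quorn - Dunly - Kelso - Orton: 8+22+17+13 = 60
Neston - Quorn - Kelso - Orton: 8+17+13 = 38
Neston - Dunly - Kelso - Orton: 20+17+13 = 50
The minimum is 28 mi via Neston - Eskin - Kelso - Orton.

28 mi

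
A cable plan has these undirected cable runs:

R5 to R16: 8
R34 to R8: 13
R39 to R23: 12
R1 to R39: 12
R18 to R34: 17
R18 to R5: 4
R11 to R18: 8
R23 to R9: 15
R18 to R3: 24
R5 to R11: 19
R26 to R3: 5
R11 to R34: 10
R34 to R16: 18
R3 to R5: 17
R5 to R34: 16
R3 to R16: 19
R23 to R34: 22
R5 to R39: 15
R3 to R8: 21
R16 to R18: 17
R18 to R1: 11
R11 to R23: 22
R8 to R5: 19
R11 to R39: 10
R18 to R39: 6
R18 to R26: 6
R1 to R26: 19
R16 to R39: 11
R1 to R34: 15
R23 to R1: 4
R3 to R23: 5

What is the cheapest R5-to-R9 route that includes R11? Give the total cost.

Best R5 to R11: R5–R18–R11 costing 12
Best R11 to R9: R11–R23–R9 costing 37
Total via R11: 12 + 37 = 49.

49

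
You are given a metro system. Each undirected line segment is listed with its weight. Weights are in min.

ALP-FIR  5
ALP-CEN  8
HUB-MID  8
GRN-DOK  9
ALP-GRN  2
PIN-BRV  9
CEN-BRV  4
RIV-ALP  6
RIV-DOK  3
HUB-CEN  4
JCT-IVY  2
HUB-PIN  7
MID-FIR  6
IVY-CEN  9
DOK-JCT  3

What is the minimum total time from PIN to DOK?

Enumerating some paths:
PIN–BRV–CEN–IVY–JCT–DOK: 9+4+9+2+3 = 27
PIN–HUB–CEN–IVY–JCT–DOK: 7+4+9+2+3 = 25
PIN–BRV–CEN–ALP–RIV–DOK: 9+4+8+6+3 = 30
PIN–HUB–CEN–ALP–RIV–DOK: 7+4+8+6+3 = 28
Cheapest is PIN–HUB–CEN–IVY–JCT–DOK at 25 min.

25 min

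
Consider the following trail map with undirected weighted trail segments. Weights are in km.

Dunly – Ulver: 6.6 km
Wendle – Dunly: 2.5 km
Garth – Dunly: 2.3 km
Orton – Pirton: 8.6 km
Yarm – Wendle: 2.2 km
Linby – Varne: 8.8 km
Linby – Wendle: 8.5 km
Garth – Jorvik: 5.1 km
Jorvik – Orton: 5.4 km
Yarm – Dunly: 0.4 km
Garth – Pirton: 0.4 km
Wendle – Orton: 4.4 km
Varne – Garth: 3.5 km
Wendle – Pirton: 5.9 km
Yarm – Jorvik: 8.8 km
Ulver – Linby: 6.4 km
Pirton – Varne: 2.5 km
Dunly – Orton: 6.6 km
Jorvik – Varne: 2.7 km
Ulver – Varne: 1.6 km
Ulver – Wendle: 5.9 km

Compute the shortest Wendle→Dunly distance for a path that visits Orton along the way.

Best Wendle to Orton: Wendle → Orton costing 4.4
Shortest Orton→Dunly: Orton → Dunly = 6.6
Total via Orton: 4.4 + 6.6 = 11 km.

11 km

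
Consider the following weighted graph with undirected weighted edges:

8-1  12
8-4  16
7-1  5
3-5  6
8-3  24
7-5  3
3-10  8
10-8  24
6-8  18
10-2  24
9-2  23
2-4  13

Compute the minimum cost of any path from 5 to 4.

36

Settle nodes by increasing distance from 5:
5: 0
7: 3  (via 5)
3: 6  (via 5)
1: 8  (via 7)
10: 14  (via 3)
8: 20  (via 1)
4: 36  (via 8)
Shortest route: 5–7–1–8–4 = 36.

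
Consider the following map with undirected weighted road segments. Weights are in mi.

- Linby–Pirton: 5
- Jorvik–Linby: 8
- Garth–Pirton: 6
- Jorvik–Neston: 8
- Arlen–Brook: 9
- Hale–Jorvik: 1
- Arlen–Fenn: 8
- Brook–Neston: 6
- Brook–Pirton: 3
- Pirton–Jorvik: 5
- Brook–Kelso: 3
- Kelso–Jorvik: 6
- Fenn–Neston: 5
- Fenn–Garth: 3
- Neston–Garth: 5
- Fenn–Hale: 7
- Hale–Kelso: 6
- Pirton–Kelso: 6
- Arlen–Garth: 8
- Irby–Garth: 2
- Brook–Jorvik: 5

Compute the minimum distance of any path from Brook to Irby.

11 mi

Shortest distances from Brook:
Brook: 0
Pirton: 3  (via Brook)
Kelso: 3  (via Brook)
Jorvik: 5  (via Brook)
Neston: 6  (via Brook)
Hale: 6  (via Jorvik)
Linby: 8  (via Pirton)
Garth: 9  (via Pirton)
Arlen: 9  (via Brook)
Fenn: 11  (via Neston)
Irby: 11  (via Garth)
Shortest route: Brook → Pirton → Garth → Irby = 11 mi.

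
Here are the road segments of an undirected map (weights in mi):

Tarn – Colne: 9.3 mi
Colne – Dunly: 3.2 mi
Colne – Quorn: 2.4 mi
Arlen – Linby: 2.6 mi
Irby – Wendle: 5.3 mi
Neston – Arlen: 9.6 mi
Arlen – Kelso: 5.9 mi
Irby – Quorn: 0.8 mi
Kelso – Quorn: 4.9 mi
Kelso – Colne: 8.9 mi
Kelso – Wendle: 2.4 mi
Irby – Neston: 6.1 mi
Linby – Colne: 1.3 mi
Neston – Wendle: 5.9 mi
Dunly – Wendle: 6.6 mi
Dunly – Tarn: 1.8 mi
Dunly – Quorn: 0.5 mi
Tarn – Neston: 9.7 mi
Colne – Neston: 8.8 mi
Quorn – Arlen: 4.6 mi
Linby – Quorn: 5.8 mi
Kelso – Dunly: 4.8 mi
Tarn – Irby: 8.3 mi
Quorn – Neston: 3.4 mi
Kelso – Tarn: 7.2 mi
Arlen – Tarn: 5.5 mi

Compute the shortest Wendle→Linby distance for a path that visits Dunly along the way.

10.8 mi

Best Wendle to Dunly: Wendle–Dunly costing 6.6
Best Dunly to Linby: Dunly–Quorn–Colne–Linby costing 4.2
Total via Dunly: 6.6 + 4.2 = 10.8 mi.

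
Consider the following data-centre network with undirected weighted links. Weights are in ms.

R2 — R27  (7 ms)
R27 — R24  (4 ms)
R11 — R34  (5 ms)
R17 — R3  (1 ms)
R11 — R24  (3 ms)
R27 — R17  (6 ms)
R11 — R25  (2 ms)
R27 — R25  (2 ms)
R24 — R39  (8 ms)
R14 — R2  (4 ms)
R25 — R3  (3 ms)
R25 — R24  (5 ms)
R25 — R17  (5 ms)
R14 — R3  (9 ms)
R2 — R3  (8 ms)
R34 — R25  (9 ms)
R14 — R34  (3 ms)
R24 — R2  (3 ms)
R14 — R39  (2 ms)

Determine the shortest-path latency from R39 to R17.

Shortest distances from R39:
R39: 0
R14: 2  (via R39)
R34: 5  (via R14)
R2: 6  (via R14)
R24: 8  (via R39)
R11: 10  (via R34)
R3: 11  (via R14)
R27: 12  (via R24)
R25: 12  (via R11)
R17: 12  (via R3)
Shortest route: R39–R14–R3–R17 = 12 ms.

12 ms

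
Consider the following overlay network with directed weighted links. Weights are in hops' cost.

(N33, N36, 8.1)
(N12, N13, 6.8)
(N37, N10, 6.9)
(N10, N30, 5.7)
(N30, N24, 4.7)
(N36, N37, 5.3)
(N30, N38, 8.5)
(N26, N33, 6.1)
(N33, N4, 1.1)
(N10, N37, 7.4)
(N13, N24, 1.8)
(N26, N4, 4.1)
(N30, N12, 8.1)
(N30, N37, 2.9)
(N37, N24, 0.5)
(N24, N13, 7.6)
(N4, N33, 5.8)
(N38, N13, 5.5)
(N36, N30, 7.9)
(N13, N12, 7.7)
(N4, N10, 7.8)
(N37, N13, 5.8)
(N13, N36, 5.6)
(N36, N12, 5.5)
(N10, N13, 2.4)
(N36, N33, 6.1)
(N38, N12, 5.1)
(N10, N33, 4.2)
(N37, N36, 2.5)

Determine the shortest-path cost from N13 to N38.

Shortest distances from N13:
N13: 0
N24: 1.8  (via N13)
N36: 5.6  (via N13)
N12: 7.7  (via N13)
N37: 10.9  (via N36)
N33: 11.7  (via N36)
N4: 12.8  (via N33)
N30: 13.5  (via N36)
N10: 17.8  (via N37)
N38: 22  (via N30)
Shortest route: N13–N36–N30–N38 = 22 hops' cost.

22 hops' cost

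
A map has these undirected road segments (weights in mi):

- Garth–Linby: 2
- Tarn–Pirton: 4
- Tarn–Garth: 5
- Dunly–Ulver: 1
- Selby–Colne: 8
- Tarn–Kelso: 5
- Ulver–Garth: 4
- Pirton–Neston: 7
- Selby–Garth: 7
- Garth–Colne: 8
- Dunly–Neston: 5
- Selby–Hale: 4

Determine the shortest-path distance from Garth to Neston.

10 mi

Candidate routes:
Garth–Tarn–Pirton–Neston: 5+4+7 = 16
Garth–Ulver–Dunly–Neston: 4+1+5 = 10
Cheapest is Garth–Ulver–Dunly–Neston at 10 mi.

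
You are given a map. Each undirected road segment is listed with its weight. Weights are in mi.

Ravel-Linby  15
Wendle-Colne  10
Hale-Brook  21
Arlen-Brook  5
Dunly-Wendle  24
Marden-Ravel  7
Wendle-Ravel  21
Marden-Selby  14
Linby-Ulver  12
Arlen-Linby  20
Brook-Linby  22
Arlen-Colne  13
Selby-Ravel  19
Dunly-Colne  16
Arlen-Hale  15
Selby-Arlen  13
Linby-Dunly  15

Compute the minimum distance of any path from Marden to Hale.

Enumerating some paths:
Marden–Selby–Arlen–Hale: 14+13+15 = 42
Marden–Ravel–Linby–Arlen–Hale: 7+15+20+15 = 57
Marden–Selby–Arlen–Brook–Hale: 14+13+5+21 = 53
Marden–Ravel–Selby–Arlen–Hale: 7+19+13+15 = 54
The minimum is 42 mi via Marden–Selby–Arlen–Hale.

42 mi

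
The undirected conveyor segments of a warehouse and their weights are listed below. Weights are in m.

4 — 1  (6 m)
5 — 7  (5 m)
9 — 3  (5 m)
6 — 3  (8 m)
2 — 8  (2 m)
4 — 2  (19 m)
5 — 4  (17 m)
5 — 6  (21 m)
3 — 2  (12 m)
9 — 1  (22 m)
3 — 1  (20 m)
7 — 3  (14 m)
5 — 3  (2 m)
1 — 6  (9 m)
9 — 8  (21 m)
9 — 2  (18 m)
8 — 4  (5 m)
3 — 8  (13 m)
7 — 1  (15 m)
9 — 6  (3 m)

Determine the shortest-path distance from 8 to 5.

15 m

Running Dijkstra from 8:
8: 0
2: 2  (via 8)
4: 5  (via 8)
1: 11  (via 4)
3: 13  (via 8)
5: 15  (via 3)
Shortest route: 8–3–5 = 15 m.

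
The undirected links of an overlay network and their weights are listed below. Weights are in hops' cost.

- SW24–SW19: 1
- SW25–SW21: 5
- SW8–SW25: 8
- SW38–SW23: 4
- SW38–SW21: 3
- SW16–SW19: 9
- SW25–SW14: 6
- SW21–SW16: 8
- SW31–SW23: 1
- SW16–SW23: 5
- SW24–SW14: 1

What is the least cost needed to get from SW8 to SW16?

Candidate routes:
SW8 - SW25 - SW21 - SW38 - SW23 - SW16: 8+5+3+4+5 = 25
SW8 - SW25 - SW21 - SW16: 8+5+8 = 21
SW8 - SW25 - SW14 - SW24 - SW19 - SW16: 8+6+1+1+9 = 25
The minimum is 21 hops' cost via SW8 - SW25 - SW21 - SW16.

21 hops' cost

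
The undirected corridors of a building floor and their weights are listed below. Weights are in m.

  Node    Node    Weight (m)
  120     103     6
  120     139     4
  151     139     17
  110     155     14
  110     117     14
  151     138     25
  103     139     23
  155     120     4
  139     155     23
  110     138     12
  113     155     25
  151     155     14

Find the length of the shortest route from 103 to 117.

38 m

Compare a few routes:
103 - 120 - 155 - 110 - 117: 6+4+14+14 = 38
103 - 120 - 139 - 151 - 155 - 110 - 117: 6+4+17+14+14+14 = 69
103 - 139 - 120 - 155 - 110 - 117: 23+4+4+14+14 = 59
103 - 120 - 139 - 155 - 110 - 117: 6+4+23+14+14 = 61
Cheapest is 103 - 120 - 155 - 110 - 117 at 38 m.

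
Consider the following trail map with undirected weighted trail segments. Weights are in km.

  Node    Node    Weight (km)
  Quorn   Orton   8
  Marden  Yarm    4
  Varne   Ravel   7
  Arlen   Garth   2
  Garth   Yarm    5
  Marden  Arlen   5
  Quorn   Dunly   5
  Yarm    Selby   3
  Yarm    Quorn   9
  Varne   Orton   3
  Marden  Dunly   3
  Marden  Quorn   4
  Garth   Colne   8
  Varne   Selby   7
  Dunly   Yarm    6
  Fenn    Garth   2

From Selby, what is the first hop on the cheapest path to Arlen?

Compare a few routes:
Selby - Yarm - Dunly - Marden - Arlen: 3+6+3+5 = 17
Selby - Yarm - Marden - Arlen: 3+4+5 = 12
Selby - Yarm - Garth - Arlen: 3+5+2 = 10
Cheapest is Selby - Yarm - Garth - Arlen at 10 km.
So from Selby the first move is to Yarm.

Yarm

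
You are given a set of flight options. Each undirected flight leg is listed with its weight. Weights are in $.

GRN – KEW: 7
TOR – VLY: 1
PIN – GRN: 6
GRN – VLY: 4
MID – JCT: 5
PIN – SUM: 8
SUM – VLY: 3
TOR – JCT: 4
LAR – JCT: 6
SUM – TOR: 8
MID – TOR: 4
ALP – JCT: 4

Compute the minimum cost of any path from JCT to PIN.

$15

Compare a few routes:
JCT → MID → TOR → VLY → GRN → PIN: 5+4+1+4+6 = 20
JCT → TOR → SUM → PIN: 4+8+8 = 20
JCT → TOR → VLY → GRN → PIN: 4+1+4+6 = 15
JCT → TOR → VLY → SUM → PIN: 4+1+3+8 = 16
Cheapest is JCT → TOR → VLY → GRN → PIN at $15.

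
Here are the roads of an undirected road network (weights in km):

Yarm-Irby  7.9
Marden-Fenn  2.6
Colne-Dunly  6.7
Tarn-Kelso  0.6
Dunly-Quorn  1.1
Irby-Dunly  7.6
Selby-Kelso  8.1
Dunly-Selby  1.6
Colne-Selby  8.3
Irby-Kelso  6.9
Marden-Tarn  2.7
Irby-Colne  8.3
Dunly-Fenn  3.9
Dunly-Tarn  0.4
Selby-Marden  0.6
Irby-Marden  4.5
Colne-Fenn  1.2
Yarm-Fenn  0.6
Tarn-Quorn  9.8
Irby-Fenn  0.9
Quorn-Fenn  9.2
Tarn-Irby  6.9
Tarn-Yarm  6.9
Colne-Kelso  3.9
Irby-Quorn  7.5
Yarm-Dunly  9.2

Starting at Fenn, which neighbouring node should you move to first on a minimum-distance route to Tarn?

Dunly

Compare a few routes:
Fenn - Dunly - Tarn: 3.9+0.4 = 4.3
Fenn - Marden - Tarn: 2.6+2.7 = 5.3
Fenn - Colne - Kelso - Tarn: 1.2+3.9+0.6 = 5.7
Fenn - Marden - Selby - Dunly - Tarn: 2.6+0.6+1.6+0.4 = 5.2
The minimum is 4.3 km via Fenn - Dunly - Tarn.
So from Fenn the first move is to Dunly.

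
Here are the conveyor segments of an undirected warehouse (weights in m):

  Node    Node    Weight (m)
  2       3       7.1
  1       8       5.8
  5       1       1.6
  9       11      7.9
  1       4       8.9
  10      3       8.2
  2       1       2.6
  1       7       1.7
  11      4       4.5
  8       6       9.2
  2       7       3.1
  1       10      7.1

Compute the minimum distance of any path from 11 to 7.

Enumerating some paths:
11–4–1–7: 4.5+8.9+1.7 = 15.1
11–4–1–2–7: 4.5+8.9+2.6+3.1 = 19.1
The minimum is 15.1 m via 11–4–1–7.

15.1 m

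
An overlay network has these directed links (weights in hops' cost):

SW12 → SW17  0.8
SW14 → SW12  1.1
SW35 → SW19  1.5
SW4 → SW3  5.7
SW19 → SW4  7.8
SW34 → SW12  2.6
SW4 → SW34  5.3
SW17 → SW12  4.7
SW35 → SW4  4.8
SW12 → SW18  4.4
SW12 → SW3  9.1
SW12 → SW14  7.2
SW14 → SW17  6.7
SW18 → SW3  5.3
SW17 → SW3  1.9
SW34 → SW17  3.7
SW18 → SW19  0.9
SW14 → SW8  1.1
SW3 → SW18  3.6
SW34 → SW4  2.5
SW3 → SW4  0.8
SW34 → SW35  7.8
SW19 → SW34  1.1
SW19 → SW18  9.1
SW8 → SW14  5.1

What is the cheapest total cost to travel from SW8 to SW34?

12.6 hops' cost

Enumerating some paths:
SW8 - SW14 - SW12 - SW18 - SW19 - SW34: 5.1+1.1+4.4+0.9+1.1 = 12.6
SW8 - SW14 - SW12 - SW17 - SW3 - SW18 - SW19 - SW34: 5.1+1.1+0.8+1.9+3.6+0.9+1.1 = 14.5
Cheapest is SW8 - SW14 - SW12 - SW18 - SW19 - SW34 at 12.6 hops' cost.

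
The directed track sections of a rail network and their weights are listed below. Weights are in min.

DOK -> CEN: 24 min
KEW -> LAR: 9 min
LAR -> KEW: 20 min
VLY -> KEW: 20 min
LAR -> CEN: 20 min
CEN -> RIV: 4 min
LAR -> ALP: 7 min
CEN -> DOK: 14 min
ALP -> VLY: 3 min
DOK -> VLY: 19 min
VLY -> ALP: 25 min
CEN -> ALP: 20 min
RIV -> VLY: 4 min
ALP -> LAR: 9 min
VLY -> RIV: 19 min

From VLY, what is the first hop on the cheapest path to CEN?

KEW

Candidate routes:
VLY → ALP → LAR → CEN: 25+9+20 = 54
VLY → KEW → LAR → CEN: 20+9+20 = 49
The minimum is 49 min via VLY → KEW → LAR → CEN.
So from VLY the first move is to KEW.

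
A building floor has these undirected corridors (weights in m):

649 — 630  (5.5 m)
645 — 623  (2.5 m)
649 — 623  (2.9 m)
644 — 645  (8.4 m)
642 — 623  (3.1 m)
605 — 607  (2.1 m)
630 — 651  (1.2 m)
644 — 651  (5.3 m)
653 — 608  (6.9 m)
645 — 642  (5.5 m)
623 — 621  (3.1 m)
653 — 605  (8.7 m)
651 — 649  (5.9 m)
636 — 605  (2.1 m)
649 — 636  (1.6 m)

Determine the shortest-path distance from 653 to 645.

17.8 m

Settle nodes by increasing distance from 653:
653: 0
608: 6.9  (via 653)
605: 8.7  (via 653)
607: 10.8  (via 605)
636: 10.8  (via 605)
649: 12.4  (via 636)
623: 15.3  (via 649)
645: 17.8  (via 623)
Shortest route: 653–605–636–649–623–645 = 17.8 m.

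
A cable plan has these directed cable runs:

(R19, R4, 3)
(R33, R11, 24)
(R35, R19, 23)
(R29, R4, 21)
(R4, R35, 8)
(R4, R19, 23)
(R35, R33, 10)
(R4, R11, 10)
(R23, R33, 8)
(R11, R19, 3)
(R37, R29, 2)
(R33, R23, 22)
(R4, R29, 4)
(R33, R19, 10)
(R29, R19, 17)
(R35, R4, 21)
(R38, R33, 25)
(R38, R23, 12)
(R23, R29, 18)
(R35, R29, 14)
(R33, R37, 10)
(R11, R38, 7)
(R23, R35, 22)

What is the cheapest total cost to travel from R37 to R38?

39

Compare a few routes:
R37–R29–R19–R4–R11–R38: 2+17+3+10+7 = 39
R37–R29–R4–R11–R38: 2+21+10+7 = 40
Cheapest is R37–R29–R19–R4–R11–R38 at 39.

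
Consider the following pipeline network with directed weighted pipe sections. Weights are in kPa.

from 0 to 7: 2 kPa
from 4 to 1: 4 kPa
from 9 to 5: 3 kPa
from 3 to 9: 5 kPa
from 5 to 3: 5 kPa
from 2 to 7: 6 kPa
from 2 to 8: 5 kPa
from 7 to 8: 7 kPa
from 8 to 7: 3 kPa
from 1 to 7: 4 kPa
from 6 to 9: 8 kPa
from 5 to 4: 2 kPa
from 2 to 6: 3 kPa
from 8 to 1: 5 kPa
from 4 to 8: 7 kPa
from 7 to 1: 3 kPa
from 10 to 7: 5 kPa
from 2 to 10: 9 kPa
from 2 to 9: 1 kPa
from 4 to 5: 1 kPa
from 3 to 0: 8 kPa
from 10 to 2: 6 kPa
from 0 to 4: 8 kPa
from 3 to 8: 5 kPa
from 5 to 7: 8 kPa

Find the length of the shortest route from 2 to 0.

17 kPa

Compare a few routes:
2–6–9–5–3–0: 3+8+3+5+8 = 27
2–9–5–3–0: 1+3+5+8 = 17
The minimum is 17 kPa via 2–9–5–3–0.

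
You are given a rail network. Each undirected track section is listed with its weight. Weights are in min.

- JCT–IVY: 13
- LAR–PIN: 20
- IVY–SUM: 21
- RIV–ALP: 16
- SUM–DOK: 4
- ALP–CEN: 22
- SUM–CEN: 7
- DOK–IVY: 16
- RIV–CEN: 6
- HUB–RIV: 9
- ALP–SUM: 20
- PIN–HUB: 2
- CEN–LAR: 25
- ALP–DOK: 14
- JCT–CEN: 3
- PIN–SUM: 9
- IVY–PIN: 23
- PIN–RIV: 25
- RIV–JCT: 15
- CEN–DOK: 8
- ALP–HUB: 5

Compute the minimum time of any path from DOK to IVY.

16 min

Candidate routes:
DOK → SUM → IVY: 4+21 = 25
DOK → CEN → JCT → IVY: 8+3+13 = 24
DOK → IVY: 16 = 16
Cheapest is DOK → IVY at 16 min.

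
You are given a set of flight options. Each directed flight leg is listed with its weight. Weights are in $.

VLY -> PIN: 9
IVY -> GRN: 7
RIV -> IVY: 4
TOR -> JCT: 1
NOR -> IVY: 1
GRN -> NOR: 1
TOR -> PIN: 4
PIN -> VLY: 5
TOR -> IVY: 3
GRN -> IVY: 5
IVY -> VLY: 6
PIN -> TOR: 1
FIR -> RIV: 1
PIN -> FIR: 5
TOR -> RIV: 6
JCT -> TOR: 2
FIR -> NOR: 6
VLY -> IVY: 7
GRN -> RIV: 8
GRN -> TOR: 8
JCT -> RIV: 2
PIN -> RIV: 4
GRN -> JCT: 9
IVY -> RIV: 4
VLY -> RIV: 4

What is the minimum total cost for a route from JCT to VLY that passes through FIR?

Shortest JCT→FIR: JCT–TOR–PIN–FIR = 11
Best FIR to VLY: FIR–RIV–IVY–VLY costing 11
Total via FIR: 11 + 11 = $22.

$22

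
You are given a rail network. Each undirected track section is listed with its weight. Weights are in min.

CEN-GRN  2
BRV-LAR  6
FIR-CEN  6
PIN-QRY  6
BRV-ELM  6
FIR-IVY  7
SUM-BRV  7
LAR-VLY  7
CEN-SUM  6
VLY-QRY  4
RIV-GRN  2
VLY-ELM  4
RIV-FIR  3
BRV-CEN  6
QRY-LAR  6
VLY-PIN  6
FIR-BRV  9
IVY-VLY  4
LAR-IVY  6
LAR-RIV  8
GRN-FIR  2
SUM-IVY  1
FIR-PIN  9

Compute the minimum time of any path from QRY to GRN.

Shortest distances from QRY:
QRY: 0
VLY: 4  (via QRY)
LAR: 6  (via QRY)
PIN: 6  (via QRY)
IVY: 8  (via VLY)
ELM: 8  (via VLY)
SUM: 9  (via IVY)
BRV: 12  (via LAR)
RIV: 14  (via LAR)
FIR: 15  (via PIN)
CEN: 15  (via SUM)
GRN: 16  (via RIV)
Shortest route: QRY–LAR–RIV–GRN = 16 min.

16 min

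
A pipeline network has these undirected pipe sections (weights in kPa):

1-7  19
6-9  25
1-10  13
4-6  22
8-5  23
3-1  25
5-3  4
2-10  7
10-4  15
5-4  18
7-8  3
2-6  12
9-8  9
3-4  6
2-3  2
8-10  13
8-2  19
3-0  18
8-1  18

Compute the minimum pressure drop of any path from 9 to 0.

Settle nodes by increasing distance from 9:
9: 0
8: 9  (via 9)
7: 12  (via 8)
10: 22  (via 8)
6: 25  (via 9)
1: 27  (via 8)
2: 28  (via 8)
3: 30  (via 2)
5: 32  (via 8)
4: 36  (via 3)
0: 48  (via 3)
Shortest route: 9 → 8 → 2 → 3 → 0 = 48 kPa.

48 kPa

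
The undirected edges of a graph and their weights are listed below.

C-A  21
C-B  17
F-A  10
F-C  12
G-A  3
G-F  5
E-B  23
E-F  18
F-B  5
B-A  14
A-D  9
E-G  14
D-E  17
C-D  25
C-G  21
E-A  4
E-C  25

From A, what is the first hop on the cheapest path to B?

Candidate routes:
A - G - F - B: 3+5+5 = 13
A - F - B: 10+5 = 15
A - B: 14 = 14
The minimum is 13 via A - G - F - B.
So from A the first move is to G.

G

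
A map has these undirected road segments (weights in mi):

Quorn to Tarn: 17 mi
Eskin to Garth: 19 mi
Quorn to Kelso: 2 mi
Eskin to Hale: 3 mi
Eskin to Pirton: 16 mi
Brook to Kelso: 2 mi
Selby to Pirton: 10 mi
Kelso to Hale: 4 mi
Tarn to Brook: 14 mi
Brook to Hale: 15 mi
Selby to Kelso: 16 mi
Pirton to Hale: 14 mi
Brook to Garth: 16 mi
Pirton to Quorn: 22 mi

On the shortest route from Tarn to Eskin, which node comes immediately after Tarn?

Brook

Compare a few routes:
Tarn–Brook–Hale–Eskin: 14+15+3 = 32
Tarn–Quorn–Kelso–Hale–Eskin: 17+2+4+3 = 26
Tarn–Brook–Kelso–Hale–Eskin: 14+2+4+3 = 23
The minimum is 23 mi via Tarn–Brook–Kelso–Hale–Eskin.
So from Tarn the first move is to Brook.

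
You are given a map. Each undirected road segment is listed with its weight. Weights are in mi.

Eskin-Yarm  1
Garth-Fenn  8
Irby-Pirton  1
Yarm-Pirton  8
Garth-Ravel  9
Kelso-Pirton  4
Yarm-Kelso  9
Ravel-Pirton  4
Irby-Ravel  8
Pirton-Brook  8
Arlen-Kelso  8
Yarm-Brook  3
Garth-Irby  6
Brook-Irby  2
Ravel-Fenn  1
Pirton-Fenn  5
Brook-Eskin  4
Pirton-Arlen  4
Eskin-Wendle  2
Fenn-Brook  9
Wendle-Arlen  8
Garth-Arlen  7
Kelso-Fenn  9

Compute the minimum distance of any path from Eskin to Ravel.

11 mi

Candidate routes:
Eskin → Yarm → Brook → Irby → Pirton → Fenn → Ravel: 1+3+2+1+5+1 = 13
Eskin → Yarm → Pirton → Ravel: 1+8+4 = 13
Eskin → Brook → Irby → Pirton → Ravel: 4+2+1+4 = 11
The minimum is 11 mi via Eskin → Brook → Irby → Pirton → Ravel.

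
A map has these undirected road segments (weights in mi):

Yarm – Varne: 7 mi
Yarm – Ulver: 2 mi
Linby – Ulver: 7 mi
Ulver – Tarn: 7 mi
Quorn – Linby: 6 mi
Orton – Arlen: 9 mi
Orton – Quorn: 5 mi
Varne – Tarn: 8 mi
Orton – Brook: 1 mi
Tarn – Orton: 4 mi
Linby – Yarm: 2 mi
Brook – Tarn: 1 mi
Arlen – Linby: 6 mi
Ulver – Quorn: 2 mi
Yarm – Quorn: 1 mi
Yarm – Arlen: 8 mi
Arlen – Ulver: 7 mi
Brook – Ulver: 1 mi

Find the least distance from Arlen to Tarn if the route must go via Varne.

23 mi

Shortest Arlen→Varne: Arlen–Yarm–Varne = 15
Best Varne to Tarn: Varne–Tarn costing 8
Total via Varne: 15 + 8 = 23 mi.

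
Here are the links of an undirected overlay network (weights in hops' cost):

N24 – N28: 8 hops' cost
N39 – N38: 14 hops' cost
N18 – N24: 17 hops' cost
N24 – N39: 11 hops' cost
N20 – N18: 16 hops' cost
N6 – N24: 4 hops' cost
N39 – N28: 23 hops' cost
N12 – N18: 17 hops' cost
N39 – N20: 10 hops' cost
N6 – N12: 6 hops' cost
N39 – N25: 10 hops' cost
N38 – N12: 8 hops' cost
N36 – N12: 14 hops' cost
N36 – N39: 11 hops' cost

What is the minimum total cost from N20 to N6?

Settle nodes by increasing distance from N20:
N20: 0
N39: 10  (via N20)
N18: 16  (via N20)
N25: 20  (via N39)
N24: 21  (via N39)
N36: 21  (via N39)
N38: 24  (via N39)
N6: 25  (via N24)
Shortest route: N20 → N39 → N24 → N6 = 25 hops' cost.

25 hops' cost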